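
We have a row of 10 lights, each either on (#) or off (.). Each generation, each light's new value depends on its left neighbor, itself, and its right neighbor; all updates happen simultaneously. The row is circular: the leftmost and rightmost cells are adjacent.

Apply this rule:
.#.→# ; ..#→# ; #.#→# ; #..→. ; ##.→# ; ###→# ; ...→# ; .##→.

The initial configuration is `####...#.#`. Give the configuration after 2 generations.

.####.####

generation 1: ####.####.
generation 2: .####.####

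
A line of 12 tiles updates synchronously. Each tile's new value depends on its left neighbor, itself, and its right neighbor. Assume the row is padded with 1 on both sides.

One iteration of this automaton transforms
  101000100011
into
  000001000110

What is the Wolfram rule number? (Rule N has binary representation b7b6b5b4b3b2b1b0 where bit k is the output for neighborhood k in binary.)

position 11: 111 → 0  (bit 7 = 0)
position 0: 110 → 0  (bit 6 = 0)
position 1: 101 → 0  (bit 5 = 0)
position 3: 100 → 0  (bit 4 = 0)
position 10: 011 → 1  (bit 3 = 1)
position 2: 010 → 0  (bit 2 = 0)
position 5: 001 → 1  (bit 1 = 1)
position 4: 000 → 0  (bit 0 = 0)
bits b7..b0 = 00001010 = 10

10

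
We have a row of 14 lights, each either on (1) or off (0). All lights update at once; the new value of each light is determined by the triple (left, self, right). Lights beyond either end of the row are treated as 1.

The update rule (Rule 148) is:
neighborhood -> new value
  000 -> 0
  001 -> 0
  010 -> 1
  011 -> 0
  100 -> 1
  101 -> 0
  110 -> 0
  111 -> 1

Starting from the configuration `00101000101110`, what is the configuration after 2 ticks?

00100010110110

10101100100100
00100010110110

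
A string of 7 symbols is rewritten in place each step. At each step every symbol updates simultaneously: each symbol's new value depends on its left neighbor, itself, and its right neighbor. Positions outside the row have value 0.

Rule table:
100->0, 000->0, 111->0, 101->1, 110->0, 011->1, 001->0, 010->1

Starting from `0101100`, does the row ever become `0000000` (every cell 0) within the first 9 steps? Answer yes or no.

step 1: 0111000
step 2: 0100000
step 3: 0100000  (fixed point — unchanged through step 9)
step 9 is 0100000, still not uniform 0

no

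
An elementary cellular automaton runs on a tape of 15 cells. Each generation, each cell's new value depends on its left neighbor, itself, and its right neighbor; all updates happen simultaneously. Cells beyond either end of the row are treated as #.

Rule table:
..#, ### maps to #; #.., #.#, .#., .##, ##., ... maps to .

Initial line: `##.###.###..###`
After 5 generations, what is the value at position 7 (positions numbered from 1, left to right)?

.

#...#...#..#.##
...#...#..#...#
..#...#..#...#.
.#...#..#...#..
....#..#...#..#
position 7 holds .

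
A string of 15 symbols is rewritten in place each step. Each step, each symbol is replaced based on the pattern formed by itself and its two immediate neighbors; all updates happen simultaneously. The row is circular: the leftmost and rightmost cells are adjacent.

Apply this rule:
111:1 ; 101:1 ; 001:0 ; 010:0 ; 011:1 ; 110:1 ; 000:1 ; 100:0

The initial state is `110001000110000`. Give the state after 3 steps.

110100010110110
111001001111111
111000001111111

111000001111111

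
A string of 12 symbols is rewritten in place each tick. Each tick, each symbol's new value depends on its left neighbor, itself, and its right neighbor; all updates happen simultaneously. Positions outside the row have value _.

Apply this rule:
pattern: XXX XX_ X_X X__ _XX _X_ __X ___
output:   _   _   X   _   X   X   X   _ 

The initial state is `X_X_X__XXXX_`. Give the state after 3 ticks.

XXXXX_XX____
X____XX_____
X___XX______

X___XX______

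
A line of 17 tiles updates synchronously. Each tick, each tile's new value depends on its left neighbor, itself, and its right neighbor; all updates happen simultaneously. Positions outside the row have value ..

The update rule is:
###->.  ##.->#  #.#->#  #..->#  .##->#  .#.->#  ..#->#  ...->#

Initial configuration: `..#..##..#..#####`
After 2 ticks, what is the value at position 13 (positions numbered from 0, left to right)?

#

#############...#
#...........#####
position 13 holds #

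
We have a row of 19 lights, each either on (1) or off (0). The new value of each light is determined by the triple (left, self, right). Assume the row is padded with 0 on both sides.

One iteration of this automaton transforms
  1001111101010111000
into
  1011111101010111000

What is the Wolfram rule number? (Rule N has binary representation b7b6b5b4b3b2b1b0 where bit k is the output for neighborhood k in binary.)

206

position 4: 111 → 1  (bit 7 = 1)
position 7: 110 → 1  (bit 6 = 1)
position 8: 101 → 0  (bit 5 = 0)
position 1: 100 → 0  (bit 4 = 0)
position 3: 011 → 1  (bit 3 = 1)
position 0: 010 → 1  (bit 2 = 1)
position 2: 001 → 1  (bit 1 = 1)
position 17: 000 → 0  (bit 0 = 0)
bits b7..b0 = 11001110 = 206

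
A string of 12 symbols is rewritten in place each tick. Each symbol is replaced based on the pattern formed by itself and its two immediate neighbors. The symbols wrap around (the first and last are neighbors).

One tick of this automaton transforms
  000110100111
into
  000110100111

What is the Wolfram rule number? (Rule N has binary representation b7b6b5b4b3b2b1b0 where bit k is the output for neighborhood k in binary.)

204

position 10: 111 → 1  (bit 7 = 1)
position 4: 110 → 1  (bit 6 = 1)
position 5: 101 → 0  (bit 5 = 0)
position 0: 100 → 0  (bit 4 = 0)
position 3: 011 → 1  (bit 3 = 1)
position 6: 010 → 1  (bit 2 = 1)
position 2: 001 → 0  (bit 1 = 0)
position 1: 000 → 0  (bit 0 = 0)
bits b7..b0 = 11001100 = 204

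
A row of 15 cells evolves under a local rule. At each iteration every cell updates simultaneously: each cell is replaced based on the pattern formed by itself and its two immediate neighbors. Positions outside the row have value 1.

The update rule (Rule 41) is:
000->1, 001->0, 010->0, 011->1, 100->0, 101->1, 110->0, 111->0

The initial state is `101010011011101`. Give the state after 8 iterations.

010100010110011
101001001100010
010000001001001
100111100000001
000100001111101
010001101000011
100101010011010
000010100010101

000010100010101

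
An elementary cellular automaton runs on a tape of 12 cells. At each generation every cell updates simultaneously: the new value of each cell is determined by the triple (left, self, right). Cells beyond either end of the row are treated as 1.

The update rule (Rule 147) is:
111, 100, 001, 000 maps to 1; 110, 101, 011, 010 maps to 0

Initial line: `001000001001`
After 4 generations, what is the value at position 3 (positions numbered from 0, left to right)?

generation 1: 110111110110
generation 2: 100011100000
generation 3: 011101011111
generation 4: 001000001111
position 3 holds 0

0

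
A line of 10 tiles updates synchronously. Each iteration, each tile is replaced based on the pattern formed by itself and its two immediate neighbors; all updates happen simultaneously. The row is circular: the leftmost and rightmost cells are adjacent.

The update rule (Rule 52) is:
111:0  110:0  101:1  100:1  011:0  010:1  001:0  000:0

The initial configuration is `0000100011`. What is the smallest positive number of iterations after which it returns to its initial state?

1000110000
1100001000
0010001100
0011000010
0000100011

5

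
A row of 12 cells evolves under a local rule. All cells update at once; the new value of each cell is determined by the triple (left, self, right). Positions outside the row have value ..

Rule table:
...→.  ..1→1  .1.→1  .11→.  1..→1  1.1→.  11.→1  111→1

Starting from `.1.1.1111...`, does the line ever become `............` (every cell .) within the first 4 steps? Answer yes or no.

no

11.1..1111..
.1.111.1111.
11..11..1111
.111.111.111
step 4 is .111.111.111, still not uniform .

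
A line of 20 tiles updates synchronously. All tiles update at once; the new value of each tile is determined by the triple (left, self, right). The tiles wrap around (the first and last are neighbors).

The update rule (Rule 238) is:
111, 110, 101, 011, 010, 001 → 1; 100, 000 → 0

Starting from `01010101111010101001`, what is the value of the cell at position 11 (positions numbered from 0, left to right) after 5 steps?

11111111111111111011
11111111111111111111
11111111111111111111  (fixed point — unchanged through step 5)
position 11 holds 1

1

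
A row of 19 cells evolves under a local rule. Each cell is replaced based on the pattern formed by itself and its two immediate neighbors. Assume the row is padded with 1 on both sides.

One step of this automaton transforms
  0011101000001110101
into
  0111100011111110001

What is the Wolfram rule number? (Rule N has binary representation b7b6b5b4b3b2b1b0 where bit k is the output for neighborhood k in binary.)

position 3: 111 → 1  (bit 7 = 1)
position 4: 110 → 1  (bit 6 = 1)
position 5: 101 → 0  (bit 5 = 0)
position 0: 100 → 0  (bit 4 = 0)
position 2: 011 → 1  (bit 3 = 1)
position 6: 010 → 0  (bit 2 = 0)
position 1: 001 → 1  (bit 1 = 1)
position 8: 000 → 1  (bit 0 = 1)
bits b7..b0 = 11001011 = 203

203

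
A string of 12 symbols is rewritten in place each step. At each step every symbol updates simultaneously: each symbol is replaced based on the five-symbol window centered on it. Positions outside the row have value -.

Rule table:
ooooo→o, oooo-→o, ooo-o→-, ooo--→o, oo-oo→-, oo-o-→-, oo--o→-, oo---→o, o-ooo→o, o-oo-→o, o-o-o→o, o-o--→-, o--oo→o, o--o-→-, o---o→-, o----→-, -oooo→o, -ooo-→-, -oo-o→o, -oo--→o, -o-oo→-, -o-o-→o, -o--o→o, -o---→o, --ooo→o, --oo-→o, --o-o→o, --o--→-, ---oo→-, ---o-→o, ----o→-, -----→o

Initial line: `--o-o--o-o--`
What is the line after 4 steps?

ooo-oo-ooo-o

step 1: -ooo-o-oo-o-
step 2: -o---o-oo--o
step 3: o-o-oo-oo---
step 4: ooo-oo-ooo-o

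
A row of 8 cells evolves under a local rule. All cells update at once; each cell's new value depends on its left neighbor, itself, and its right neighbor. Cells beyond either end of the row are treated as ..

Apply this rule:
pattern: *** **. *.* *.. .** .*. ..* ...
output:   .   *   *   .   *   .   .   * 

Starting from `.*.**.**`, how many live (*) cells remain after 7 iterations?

iteration 1: ..******
iteration 2: *.*....*
iteration 3: .*..**..
iteration 4: ....**.*
iteration 5: ***.***.
iteration 6: *.***.*.
iteration 7: .**.**..
count of *: 4

4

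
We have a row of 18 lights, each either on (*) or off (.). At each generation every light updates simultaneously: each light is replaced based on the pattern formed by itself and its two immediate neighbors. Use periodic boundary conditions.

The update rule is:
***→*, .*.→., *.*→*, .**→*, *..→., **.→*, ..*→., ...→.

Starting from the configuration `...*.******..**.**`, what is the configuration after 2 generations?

....*******..*****
....*******..*****

....*******..*****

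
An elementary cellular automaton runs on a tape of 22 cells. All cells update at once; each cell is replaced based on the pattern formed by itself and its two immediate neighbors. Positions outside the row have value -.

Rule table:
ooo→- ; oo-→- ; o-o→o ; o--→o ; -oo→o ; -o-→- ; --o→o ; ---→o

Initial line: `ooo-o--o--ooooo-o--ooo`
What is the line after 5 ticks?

tick 1: o--o-oo-ooo----o-ooo--
tick 2: -oo-oo-oo--oooo-oo--oo
tick 3: oo-oo-oo-ooo---oo-ooo-
tick 4: o-oo-oo-oo--oooo-oo--o
tick 5: -oo-oo-oo-ooo---oo-oo-

-oo-oo-oo-ooo---oo-oo-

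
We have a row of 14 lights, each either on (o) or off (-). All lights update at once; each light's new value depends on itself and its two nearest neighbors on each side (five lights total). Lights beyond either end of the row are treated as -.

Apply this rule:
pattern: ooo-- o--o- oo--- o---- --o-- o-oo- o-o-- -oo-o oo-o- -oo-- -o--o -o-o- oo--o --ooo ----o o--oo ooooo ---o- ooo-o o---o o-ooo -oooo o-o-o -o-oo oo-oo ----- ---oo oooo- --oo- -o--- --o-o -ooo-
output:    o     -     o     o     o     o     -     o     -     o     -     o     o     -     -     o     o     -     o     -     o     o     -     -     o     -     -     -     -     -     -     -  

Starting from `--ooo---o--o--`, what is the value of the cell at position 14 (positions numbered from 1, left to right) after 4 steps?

----oo--o--o-o
-----oo-o---o-
------o-----o-
------o-o---o-
position 14 holds -

-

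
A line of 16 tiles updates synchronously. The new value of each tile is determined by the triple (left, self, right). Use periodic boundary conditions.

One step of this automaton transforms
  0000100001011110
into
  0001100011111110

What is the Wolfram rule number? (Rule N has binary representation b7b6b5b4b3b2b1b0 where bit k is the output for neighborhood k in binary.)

238

position 12: 111 → 1  (bit 7 = 1)
position 14: 110 → 1  (bit 6 = 1)
position 10: 101 → 1  (bit 5 = 1)
position 5: 100 → 0  (bit 4 = 0)
position 11: 011 → 1  (bit 3 = 1)
position 4: 010 → 1  (bit 2 = 1)
position 3: 001 → 1  (bit 1 = 1)
position 0: 000 → 0  (bit 0 = 0)
bits b7..b0 = 11101110 = 238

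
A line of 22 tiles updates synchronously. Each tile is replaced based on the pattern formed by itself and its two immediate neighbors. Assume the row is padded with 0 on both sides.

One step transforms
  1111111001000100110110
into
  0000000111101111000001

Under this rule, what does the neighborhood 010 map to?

At position 9 the neighborhood is 010; the next row has 1 there.

1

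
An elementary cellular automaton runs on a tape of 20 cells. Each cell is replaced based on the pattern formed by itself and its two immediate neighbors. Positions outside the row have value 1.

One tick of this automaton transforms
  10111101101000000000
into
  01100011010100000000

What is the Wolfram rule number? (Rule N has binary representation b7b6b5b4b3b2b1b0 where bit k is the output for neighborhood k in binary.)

56

position 3: 111 → 0  (bit 7 = 0)
position 0: 110 → 0  (bit 6 = 0)
position 1: 101 → 1  (bit 5 = 1)
position 11: 100 → 1  (bit 4 = 1)
position 2: 011 → 1  (bit 3 = 1)
position 10: 010 → 0  (bit 2 = 0)
position 19: 001 → 0  (bit 1 = 0)
position 12: 000 → 0  (bit 0 = 0)
bits b7..b0 = 00111000 = 56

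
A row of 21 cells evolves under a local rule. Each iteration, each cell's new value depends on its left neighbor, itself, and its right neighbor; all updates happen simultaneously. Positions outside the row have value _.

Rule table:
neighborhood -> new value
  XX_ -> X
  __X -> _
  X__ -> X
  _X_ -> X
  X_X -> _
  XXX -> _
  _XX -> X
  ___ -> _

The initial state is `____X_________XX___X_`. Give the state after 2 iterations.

____XX________XXX__XX
____XXX_______X_XX_XX

____XXX_______X_XX_XX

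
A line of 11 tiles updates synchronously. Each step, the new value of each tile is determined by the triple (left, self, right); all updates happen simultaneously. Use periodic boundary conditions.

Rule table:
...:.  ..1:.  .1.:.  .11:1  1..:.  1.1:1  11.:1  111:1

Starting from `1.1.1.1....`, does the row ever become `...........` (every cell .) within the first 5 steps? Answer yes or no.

yes

.1.1.1.....
..1.1......
...1.......
...........
all cells are . at step 4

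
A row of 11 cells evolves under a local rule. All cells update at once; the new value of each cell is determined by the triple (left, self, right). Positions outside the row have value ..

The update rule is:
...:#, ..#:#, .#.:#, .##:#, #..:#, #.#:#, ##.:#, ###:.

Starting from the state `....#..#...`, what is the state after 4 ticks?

#.........#

tick 1: ###########
tick 2: #.........#
tick 3: ###########  (repeats tick 1; period 2)
tick 4: #.........#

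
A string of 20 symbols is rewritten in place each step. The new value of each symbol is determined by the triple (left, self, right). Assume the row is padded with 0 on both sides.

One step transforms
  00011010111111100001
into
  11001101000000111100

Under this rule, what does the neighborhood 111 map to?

0

At position 9 the neighborhood is 111; the next row has 0 there.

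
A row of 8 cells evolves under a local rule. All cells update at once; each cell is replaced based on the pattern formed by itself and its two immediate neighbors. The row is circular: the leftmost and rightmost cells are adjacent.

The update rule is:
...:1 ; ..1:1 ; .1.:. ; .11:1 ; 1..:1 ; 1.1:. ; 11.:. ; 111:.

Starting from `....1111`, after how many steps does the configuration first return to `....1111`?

16

11111...
1....111
.11111..
11....11
..11111.
111....1
...11111
1111....
1...1111
.1111...
11...111
..1111..
111...11
...1111.
1111...1
....1111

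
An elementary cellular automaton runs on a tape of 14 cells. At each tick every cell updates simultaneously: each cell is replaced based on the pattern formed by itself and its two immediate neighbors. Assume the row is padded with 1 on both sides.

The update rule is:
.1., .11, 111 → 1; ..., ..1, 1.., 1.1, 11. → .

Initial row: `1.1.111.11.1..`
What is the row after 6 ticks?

..1.1...1..1..

..1.11..1..1..
..1.1...1..1..
..1.1...1..1..  (fixed point — unchanged through tick 6)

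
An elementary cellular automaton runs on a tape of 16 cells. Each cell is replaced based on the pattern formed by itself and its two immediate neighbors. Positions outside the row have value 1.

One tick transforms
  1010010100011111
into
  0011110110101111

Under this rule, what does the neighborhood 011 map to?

0

At position 11 the neighborhood is 011; the next row has 0 there.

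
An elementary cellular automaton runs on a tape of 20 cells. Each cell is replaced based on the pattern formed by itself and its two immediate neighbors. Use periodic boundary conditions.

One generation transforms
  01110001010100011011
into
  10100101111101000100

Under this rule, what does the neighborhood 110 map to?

0

At position 3 the neighborhood is 110; the next row has 0 there.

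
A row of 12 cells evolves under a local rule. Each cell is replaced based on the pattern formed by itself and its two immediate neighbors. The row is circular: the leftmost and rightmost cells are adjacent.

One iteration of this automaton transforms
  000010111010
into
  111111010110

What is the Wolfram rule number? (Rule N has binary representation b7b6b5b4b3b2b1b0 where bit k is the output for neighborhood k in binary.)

167

position 7: 111 → 1  (bit 7 = 1)
position 8: 110 → 0  (bit 6 = 0)
position 5: 101 → 1  (bit 5 = 1)
position 11: 100 → 0  (bit 4 = 0)
position 6: 011 → 0  (bit 3 = 0)
position 4: 010 → 1  (bit 2 = 1)
position 3: 001 → 1  (bit 1 = 1)
position 0: 000 → 1  (bit 0 = 1)
bits b7..b0 = 10100111 = 167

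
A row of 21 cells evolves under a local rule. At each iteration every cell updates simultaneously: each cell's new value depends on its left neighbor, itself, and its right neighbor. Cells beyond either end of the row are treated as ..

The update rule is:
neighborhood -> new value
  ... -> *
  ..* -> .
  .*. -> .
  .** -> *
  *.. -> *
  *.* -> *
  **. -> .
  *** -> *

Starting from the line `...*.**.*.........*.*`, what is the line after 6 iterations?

.*..********.*.*.**.*

**..**.*.********..*.
*.*.*.*.********.*..*
.*.*.*.********.*.*..
..*.*.********.*.*.**
*..*.********.*.*.**.
.*..********.*.*.**.*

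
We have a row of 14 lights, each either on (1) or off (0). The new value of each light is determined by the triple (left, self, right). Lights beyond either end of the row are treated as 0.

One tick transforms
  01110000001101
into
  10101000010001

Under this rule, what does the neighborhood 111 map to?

1

At position 2 the neighborhood is 111; the next row has 1 there.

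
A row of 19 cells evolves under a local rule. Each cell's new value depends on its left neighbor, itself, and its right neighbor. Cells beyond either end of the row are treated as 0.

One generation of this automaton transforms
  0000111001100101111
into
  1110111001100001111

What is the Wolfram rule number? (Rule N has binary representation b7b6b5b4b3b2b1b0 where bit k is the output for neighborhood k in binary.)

201

position 5: 111 → 1  (bit 7 = 1)
position 6: 110 → 1  (bit 6 = 1)
position 14: 101 → 0  (bit 5 = 0)
position 7: 100 → 0  (bit 4 = 0)
position 4: 011 → 1  (bit 3 = 1)
position 13: 010 → 0  (bit 2 = 0)
position 3: 001 → 0  (bit 1 = 0)
position 0: 000 → 1  (bit 0 = 1)
bits b7..b0 = 11001001 = 201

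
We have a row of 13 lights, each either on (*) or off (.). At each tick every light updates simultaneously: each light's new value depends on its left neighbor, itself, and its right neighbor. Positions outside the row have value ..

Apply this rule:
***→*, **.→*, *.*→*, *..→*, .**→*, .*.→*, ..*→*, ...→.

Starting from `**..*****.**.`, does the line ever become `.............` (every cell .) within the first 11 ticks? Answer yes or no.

no

*************
*************  (fixed point — unchanged through tick 11)
tick 11 is *************, still not uniform .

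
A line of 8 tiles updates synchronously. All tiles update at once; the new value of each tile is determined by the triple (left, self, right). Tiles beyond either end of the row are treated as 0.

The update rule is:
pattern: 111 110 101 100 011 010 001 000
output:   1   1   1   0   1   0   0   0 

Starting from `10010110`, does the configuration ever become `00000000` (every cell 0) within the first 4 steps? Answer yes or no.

no

00001110
00001110  (fixed point — unchanged through step 4)
step 4 is 00001110, still not uniform 0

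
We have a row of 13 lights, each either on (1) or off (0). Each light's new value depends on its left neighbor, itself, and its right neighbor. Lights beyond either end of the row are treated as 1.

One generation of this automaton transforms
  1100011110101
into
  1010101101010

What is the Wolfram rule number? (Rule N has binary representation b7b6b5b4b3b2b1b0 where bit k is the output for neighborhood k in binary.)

178

position 0: 111 → 1  (bit 7 = 1)
position 1: 110 → 0  (bit 6 = 0)
position 9: 101 → 1  (bit 5 = 1)
position 2: 100 → 1  (bit 4 = 1)
position 5: 011 → 0  (bit 3 = 0)
position 10: 010 → 0  (bit 2 = 0)
position 4: 001 → 1  (bit 1 = 1)
position 3: 000 → 0  (bit 0 = 0)
bits b7..b0 = 10110010 = 178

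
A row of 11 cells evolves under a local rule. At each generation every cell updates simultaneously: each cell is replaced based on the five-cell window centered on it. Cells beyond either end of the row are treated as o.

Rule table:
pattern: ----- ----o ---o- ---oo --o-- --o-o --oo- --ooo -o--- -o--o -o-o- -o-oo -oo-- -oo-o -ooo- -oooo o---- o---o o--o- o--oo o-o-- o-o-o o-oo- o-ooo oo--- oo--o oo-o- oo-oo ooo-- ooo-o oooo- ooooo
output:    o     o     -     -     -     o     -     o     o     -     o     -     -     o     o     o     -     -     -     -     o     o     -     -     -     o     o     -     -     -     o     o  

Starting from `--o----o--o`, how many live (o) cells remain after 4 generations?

4

o--o-o----o
-o-oooo-o-o
oo--oo-oo--
o-o--o---o-
count of o: 4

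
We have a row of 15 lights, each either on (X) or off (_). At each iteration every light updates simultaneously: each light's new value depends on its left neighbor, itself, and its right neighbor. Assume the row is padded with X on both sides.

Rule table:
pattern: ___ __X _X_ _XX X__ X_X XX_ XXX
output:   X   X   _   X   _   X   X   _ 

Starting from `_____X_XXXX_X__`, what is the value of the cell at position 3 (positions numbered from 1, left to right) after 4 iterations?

_XXXX_XX__XX__X
XX__XXXX_XXX_XX
_X_XX__XXX_XXX_
X_XXX_XX_XXX_XX
position 3 holds X

X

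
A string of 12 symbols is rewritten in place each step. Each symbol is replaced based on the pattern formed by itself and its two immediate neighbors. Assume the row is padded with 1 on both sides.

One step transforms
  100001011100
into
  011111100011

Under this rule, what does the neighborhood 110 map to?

0

At position 0 the neighborhood is 110; the next row has 0 there.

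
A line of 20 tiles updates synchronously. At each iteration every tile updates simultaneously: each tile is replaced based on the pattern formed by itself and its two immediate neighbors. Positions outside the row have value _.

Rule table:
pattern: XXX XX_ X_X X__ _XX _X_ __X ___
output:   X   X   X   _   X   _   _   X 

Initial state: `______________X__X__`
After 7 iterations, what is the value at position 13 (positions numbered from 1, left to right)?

XXXXXXXXXXXXX______X
XXXXXXXXXXXXX_XXXX__
XXXXXXXXXXXXXXXXXX_X
XXXXXXXXXXXXXXXXXXX_
XXXXXXXXXXXXXXXXXXX_  (fixed point — unchanged through iteration 7)
position 13 holds X

X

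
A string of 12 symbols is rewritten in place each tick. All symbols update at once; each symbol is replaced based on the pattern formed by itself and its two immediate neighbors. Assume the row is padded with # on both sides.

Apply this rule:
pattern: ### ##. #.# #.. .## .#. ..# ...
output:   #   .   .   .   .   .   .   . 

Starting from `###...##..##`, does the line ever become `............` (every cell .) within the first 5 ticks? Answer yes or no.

yes

##.........#
#...........
............
all cells are . at tick 3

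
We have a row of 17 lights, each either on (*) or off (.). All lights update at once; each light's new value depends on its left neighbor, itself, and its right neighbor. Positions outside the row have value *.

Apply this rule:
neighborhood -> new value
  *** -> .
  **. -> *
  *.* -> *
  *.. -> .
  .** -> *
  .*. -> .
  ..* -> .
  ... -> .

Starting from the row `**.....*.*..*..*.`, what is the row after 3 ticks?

*...............*

.*......*.......*
*...............*
*...............*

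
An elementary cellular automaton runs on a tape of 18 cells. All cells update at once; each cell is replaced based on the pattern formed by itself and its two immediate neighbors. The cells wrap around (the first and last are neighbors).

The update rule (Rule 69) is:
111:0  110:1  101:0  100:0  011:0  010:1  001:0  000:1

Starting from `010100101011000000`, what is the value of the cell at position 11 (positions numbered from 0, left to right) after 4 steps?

010100101001011111
010100101001000001
010100101001011101
010100101001000101
position 11 holds 1

1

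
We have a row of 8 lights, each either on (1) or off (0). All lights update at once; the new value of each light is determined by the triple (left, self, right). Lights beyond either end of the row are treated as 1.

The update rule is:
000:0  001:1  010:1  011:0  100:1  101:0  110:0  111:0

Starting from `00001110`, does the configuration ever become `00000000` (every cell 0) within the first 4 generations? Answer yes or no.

10010000
01111001
00000110
10001000
generation 4 is 10001000, still not uniform 0

no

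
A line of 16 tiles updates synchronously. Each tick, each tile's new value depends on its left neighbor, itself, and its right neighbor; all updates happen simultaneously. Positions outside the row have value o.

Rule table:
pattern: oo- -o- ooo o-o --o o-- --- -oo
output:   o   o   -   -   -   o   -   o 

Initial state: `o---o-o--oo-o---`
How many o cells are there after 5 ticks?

9

oo--o-oo-oo-oo--
-oo-o-oo-oo-ooo-
-oo-o-oo-oo-o-o-
-oo-o-oo-oo-o-o-  (fixed point — unchanged through tick 5)
count of o: 9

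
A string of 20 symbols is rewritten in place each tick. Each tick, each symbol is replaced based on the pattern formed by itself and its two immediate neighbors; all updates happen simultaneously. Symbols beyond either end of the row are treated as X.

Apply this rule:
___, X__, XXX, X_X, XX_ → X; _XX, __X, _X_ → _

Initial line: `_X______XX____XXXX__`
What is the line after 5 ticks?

tick 1: X_XXXXX__XXXX__XXXX_
tick 2: XX_XXXXX__XXXX__XXXX
tick 3: XXX_XXXXX__XXXX__XXX
tick 4: XXXX_XXXXX__XXXX__XX
tick 5: XXXXX_XXXXX__XXXX__X

XXXXX_XXXXX__XXXX__X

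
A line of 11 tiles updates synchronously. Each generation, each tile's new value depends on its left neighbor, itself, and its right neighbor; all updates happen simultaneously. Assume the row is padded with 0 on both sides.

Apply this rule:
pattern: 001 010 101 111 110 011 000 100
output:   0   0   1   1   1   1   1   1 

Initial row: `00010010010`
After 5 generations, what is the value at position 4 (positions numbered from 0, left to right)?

11001001001
11100100100
11110010011
11111001011
11111100111
position 4 holds 1

1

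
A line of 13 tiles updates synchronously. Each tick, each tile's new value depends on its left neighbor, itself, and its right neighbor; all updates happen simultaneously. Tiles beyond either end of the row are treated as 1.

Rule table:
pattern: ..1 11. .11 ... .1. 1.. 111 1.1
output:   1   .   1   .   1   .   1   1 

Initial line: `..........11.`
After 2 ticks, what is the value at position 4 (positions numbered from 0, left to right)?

.........11.1
........11.11
position 4 holds .

.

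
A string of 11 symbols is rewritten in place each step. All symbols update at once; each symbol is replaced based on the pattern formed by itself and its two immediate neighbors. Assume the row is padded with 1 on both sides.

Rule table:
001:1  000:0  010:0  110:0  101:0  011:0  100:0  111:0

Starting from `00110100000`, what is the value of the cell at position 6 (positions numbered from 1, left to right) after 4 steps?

step 1: 01000000001
step 2: 00000000010
step 3: 00000000100
step 4: 00000001001
position 6 holds 0

0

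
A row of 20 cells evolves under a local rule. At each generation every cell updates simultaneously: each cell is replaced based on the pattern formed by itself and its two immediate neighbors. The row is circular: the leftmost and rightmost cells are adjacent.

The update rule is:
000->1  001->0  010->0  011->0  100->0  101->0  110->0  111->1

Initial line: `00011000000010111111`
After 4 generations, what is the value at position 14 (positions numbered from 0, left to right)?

01000011111000011110
00011001110011001100
11000000100000000001
10011110001111111100
position 14 holds 1

1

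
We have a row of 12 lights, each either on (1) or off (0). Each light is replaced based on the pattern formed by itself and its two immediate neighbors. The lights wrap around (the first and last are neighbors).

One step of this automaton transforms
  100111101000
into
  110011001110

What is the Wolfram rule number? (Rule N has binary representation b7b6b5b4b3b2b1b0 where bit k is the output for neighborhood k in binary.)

149

position 4: 111 → 1  (bit 7 = 1)
position 6: 110 → 0  (bit 6 = 0)
position 7: 101 → 0  (bit 5 = 0)
position 1: 100 → 1  (bit 4 = 1)
position 3: 011 → 0  (bit 3 = 0)
position 0: 010 → 1  (bit 2 = 1)
position 2: 001 → 0  (bit 1 = 0)
position 10: 000 → 1  (bit 0 = 1)
bits b7..b0 = 10010101 = 149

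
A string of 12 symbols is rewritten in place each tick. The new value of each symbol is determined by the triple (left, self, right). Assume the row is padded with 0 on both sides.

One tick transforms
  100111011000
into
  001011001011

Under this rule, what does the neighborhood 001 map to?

1

At position 2 the neighborhood is 001; the next row has 1 there.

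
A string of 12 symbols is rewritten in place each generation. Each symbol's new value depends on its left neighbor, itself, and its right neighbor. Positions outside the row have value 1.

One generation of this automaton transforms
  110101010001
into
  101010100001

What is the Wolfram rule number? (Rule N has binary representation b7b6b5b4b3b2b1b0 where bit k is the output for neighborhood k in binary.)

168

position 0: 111 → 1  (bit 7 = 1)
position 1: 110 → 0  (bit 6 = 0)
position 2: 101 → 1  (bit 5 = 1)
position 8: 100 → 0  (bit 4 = 0)
position 11: 011 → 1  (bit 3 = 1)
position 3: 010 → 0  (bit 2 = 0)
position 10: 001 → 0  (bit 1 = 0)
position 9: 000 → 0  (bit 0 = 0)
bits b7..b0 = 10101000 = 168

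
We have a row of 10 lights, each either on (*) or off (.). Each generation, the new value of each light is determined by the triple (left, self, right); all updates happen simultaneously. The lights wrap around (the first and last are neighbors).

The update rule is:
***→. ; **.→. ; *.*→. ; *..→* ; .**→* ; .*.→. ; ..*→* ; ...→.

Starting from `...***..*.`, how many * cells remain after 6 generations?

..**..**.*
***.***...
*...*..*.*
.*.*.**..*
.....*.**.
....*..*.*
count of *: 3

3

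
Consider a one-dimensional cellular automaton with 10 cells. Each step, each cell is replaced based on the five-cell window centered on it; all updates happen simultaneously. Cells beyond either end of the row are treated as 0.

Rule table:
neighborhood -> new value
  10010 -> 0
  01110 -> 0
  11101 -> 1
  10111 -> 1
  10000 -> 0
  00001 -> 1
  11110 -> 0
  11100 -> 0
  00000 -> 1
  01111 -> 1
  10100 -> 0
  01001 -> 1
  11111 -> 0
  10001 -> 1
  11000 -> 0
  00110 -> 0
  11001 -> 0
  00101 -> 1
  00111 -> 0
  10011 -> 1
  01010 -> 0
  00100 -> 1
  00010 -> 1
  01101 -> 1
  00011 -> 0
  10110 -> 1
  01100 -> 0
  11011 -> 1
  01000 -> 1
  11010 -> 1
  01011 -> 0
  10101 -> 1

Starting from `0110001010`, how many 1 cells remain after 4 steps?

5

step 1: 0000111001
step 2: 1110000001
step 3: 0000011111
step 4: 1111001000
count of 1: 5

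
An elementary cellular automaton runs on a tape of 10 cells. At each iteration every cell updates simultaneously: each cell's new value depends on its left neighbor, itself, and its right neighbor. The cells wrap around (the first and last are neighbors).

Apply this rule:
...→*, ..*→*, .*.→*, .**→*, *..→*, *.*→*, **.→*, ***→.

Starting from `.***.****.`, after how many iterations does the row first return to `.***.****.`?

**.***..**
.***.****.

2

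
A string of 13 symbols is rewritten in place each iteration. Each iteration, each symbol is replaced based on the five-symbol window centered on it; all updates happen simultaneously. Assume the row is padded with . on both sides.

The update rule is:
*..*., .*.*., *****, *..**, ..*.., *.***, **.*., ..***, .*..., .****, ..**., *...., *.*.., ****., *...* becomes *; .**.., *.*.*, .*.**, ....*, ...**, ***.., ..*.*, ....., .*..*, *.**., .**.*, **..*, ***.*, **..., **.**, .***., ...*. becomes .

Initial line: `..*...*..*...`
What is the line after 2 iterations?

..*..*..***..

iteration 1: ..***.*.****.
iteration 2: ..*..*..***..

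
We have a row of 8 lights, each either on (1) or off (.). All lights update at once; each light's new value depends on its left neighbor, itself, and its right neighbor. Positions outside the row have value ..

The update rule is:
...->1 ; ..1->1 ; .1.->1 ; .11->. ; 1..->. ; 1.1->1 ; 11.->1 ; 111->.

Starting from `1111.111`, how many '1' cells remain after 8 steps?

5

...11..1
111.1.11
..1111.1
11...111
.1.11..1
111.1.11  (repeats step 2; period 4)
step 8: 11...111
count of 1: 5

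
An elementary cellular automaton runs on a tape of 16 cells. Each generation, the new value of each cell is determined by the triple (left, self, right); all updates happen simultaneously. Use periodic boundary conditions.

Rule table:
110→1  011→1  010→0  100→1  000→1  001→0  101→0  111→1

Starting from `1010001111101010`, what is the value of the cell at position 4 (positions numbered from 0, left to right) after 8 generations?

1

0001101111100000
1101101111111111
1101101111111111  (fixed point — unchanged through generation 8)
position 4 holds 1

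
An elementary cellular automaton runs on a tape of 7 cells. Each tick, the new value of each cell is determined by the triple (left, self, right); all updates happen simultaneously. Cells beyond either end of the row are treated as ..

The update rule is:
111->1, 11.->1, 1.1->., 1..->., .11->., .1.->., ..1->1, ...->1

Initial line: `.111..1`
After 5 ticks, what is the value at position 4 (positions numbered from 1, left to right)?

.

1.11.1.
...1...
111..11
.11.1.1
1.1....
position 4 holds .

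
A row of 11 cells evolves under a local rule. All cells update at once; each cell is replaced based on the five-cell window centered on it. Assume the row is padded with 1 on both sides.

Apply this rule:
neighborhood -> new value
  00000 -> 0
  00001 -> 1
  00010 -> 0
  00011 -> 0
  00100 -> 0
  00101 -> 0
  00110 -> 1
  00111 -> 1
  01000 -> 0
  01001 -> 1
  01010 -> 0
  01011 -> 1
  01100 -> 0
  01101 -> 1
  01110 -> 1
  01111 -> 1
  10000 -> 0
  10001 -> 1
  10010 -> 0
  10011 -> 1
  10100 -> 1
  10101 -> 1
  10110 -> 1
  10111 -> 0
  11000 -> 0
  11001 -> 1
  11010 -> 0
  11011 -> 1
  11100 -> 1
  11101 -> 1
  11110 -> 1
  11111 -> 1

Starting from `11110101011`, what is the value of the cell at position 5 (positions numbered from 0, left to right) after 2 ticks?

tick 1: 11110101101
tick 2: 11110111110
position 5 holds 1

1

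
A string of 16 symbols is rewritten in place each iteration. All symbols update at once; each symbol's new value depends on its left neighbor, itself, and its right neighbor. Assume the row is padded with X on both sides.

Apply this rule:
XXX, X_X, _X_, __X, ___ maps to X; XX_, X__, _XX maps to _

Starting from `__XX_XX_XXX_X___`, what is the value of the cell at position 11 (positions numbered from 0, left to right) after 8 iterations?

iteration 1: _X__X__X_X_XX_XX
iteration 2: XX_XX_XXXXX__X_X
iteration 3: X_X__X_XXX__XXX_
iteration 4: _XX_XXX_X__X_X_X
iteration 5: X__X_X_XX_XXXXX_
iteration 6: __XXXXX__X_XXX_X
iteration 7: _X_XXX__XXX_X_X_
iteration 8: XXX_X__X_X_XXXXX
position 11 holds X

X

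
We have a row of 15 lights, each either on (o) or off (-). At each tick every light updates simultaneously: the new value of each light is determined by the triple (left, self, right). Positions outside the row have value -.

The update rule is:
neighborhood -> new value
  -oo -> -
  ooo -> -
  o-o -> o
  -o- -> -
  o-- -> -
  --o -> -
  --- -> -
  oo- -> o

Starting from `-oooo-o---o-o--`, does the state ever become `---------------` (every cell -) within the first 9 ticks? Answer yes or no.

yes

----oo-----o---
-----o---------
---------------
all cells are - at tick 3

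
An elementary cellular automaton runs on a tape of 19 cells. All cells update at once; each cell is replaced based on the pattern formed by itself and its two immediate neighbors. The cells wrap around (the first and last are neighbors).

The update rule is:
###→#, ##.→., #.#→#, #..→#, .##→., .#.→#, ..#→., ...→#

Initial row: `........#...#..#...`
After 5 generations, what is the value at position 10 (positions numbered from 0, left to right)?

generation 1: #######.###.##.####
generation 2: ######.#.#.#..#.###
generation 3: #####.#######.##.##
generation 4: ####.#.#####.#..#.#
generation 5: ###.###.###.###.##.
position 10 holds #

#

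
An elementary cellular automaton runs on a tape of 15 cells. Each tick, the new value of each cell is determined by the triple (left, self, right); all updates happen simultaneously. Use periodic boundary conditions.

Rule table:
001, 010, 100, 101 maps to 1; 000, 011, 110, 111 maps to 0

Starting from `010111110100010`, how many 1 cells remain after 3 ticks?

tick 1: 111000001110111
tick 2: 000100010001000
tick 3: 001110111011100
count of 1: 9

9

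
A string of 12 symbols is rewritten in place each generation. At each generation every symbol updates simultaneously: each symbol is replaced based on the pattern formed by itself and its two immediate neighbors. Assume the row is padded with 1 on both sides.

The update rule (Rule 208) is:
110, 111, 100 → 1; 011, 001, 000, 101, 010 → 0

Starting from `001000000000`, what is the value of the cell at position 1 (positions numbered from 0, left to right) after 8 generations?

100100000000
110010000000
111001000000
111100100000
111110010000
111111001000
111111100100
111111110010
position 1 holds 1

1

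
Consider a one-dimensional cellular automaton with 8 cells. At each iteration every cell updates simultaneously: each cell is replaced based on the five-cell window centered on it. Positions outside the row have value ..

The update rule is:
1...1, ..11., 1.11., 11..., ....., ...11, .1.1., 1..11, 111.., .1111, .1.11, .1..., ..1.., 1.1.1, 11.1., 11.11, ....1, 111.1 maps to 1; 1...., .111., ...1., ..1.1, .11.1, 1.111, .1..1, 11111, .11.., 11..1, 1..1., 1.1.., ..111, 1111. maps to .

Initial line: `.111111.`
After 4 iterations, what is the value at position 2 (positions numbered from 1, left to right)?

.

1.1...11
.1.1111.
..1.1.11
1..1111.
position 2 holds .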